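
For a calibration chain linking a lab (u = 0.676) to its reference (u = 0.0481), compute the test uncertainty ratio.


TUR = u_lab / u_ref
= 0.676 / 0.0481
= 14.0541

14.0541


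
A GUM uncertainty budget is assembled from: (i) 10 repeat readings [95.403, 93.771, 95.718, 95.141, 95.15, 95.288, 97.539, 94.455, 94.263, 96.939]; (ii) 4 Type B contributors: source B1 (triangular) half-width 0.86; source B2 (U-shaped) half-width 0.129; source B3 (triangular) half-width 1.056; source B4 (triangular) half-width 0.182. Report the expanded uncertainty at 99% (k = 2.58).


mean = (95.403 + 93.771 + 95.718 + 95.141 + 95.15 + 95.288 + 97.539 + 94.455 + 94.263 + 96.939) / 10 = 95.3667
s = sqrt(sum((x - mean)^2)/(n-1)) = 1.1554435
u_A = s / sqrt(n) = 1.1554435 / sqrt(10) = 0.36538332
u_B1 = 0.86 / sqrt(6) = 0.35109353
u_B2 = 0.129 / sqrt(2) = 0.091216775
u_B3 = 1.056 / sqrt(6) = 0.43111019
u_B4 = 0.182 / sqrt(6) = 0.074301189
uc = sqrt(0.36538332^2 + 0.35109353^2 + 0.091216775^2 + 0.43111019^2 + 0.074301189^2) = 0.67562475
U = k * uc = 2.58 * 0.67562475
U = 1.7431

1.7431


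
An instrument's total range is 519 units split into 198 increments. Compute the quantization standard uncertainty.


resolution = range / divisions
resolution = 519 / 198 = 2.6212121
u_res = resolution / (2*sqrt(3))
u_res = 2.6212121 / 3.4641016
u_res = 0.7567

0.7567


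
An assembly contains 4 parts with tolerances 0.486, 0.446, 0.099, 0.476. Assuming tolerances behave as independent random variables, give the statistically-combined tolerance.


RSS = sqrt(0.486^2 + 0.446^2 + 0.099^2 + 0.476^2)
= sqrt(0.671489)
= 0.8194

0.8194


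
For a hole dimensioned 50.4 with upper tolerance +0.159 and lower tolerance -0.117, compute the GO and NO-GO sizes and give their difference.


GO = nominal - lower_tol (smallest hole = maximum material condition)
GO = 50.4 - 0.117 = 50.283
NO-GO = nominal + upper_tol (largest hole = least material condition)
NO-GO = 50.4 + 0.159 = 50.559
spread = NO-GO - GO = 50.559 - 50.283 = 0.2760

0.2760


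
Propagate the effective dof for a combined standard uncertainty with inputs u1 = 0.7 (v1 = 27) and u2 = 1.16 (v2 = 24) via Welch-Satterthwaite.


uc = sqrt(u1^2 + u2^2) = sqrt(0.7^2 + 1.16^2) = 1.3548432
v_eff = uc^4 / (u1^4/v1 + u2^4/v2)
= 1.3548432^4 / (0.7^4/27 + 1.16^4/24)
= 3.3694277 / 0.084335899
v_eff = 39.9525

39.9525


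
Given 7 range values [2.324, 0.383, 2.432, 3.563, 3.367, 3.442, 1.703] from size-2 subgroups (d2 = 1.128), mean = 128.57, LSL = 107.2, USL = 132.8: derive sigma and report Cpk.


R_bar = (2.324 + 0.383 + 2.432 + 3.563 + 3.367 + 3.442 + 1.703) / 7 = 2.4591429
sigma = R_bar / d2 = 2.4591429 / 1.128 = 2.1800912
Cp = (USL - LSL)/(6*sigma) = (132.8 - 107.2)/(6*2.1800912) = 1.9571
Cpu = (132.8 - 128.57)/(3*2.1800912) = 0.6468
Cpl = (128.57 - 107.2)/(3*2.1800912) = 3.2674
Cpk = min(Cpu, Cpl) = 0.6468

0.6468


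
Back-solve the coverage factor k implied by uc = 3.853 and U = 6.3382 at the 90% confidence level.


k = U / uc
k = 6.3382 / 3.853
k = 1.645

1.645


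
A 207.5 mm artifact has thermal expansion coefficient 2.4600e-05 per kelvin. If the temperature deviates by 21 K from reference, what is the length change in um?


dL = L * alpha * dT
= 207.5 * 2.4600e-05 * 21
= 0.1071945 mm
dL_um = 0.1071945 * 1000 = 107.1945 um

107.1945


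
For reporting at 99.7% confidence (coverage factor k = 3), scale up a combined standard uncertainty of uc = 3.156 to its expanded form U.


U = k * uc
U = 3 * 3.156
U = 9.4680

9.4680


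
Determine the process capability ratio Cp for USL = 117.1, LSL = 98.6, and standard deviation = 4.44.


Cp = (USL - LSL) / (6 * sigma)
= (117.1 - 98.6) / (6 * 4.44)
= 18.5000 / 26.6400
= 0.6944

0.6944


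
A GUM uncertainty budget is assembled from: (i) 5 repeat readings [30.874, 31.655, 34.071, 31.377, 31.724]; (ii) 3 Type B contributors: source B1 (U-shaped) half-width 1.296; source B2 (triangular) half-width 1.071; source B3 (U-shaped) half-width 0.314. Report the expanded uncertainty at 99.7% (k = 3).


mean = (30.874 + 31.655 + 34.071 + 31.377 + 31.724) / 5 = 31.9402
s = sqrt(sum((x - mean)^2)/(n-1)) = 1.2371708
u_A = s / sqrt(n) = 1.2371708 / sqrt(5) = 0.5532796
u_B1 = 1.296 / sqrt(2) = 0.91641039
u_B2 = 1.071 / sqrt(6) = 0.43723392
u_B3 = 0.314 / sqrt(2) = 0.22203153
uc = sqrt(0.5532796^2 + 0.91641039^2 + 0.43723392^2 + 0.22203153^2) = 1.177454
U = k * uc = 3 * 1.177454
U = 3.5324

3.5324


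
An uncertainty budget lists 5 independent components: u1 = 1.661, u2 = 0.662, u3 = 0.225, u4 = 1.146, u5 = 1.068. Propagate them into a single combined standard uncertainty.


uc = sqrt(1.661^2 + 0.662^2 + 0.225^2 + 1.146^2 + 1.068^2)
uc = sqrt(5.70173)
uc = 2.3878

2.3878


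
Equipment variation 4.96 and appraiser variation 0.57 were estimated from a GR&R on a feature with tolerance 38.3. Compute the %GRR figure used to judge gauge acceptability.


GRR = sqrt(EV^2 + AV^2) = sqrt(4.96^2 + 0.57^2) = 4.9926446
%GRR = GRR / tol * 100 = 4.9926446 / 38.3 * 100
%GRR = 13.0356

13.0356


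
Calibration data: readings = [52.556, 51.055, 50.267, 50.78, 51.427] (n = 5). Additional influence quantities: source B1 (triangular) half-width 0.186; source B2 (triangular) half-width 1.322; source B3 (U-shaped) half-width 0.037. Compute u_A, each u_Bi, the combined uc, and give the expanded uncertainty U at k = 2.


mean = (52.556 + 51.055 + 50.267 + 50.78 + 51.427) / 5 = 51.217
s = sqrt(sum((x - mean)^2)/(n-1)) = 0.85975781
u_A = s / sqrt(n) = 0.85975781 / sqrt(5) = 0.38449538
u_B1 = 0.186 / sqrt(6) = 0.075934182
u_B2 = 1.322 / sqrt(6) = 0.53970424
u_B3 = 0.037 / sqrt(2) = 0.026162951
uc = sqrt(0.38449538^2 + 0.075934182^2 + 0.53970424^2 + 0.026162951^2) = 0.6675087
U = k * uc = 2 * 0.6675087
U = 1.3350

1.3350


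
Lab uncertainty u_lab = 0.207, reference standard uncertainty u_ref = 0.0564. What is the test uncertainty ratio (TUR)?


TUR = u_lab / u_ref
= 0.207 / 0.0564
= 3.6702

3.6702


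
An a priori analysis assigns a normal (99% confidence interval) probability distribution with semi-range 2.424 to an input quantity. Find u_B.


u_B = half_width / 2.576
u_B = 2.424 / 2.576
u_B = 0.9410

0.9410


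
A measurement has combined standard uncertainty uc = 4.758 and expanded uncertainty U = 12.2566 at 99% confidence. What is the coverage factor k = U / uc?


k = U / uc
k = 12.2566 / 4.758
k = 2.576

2.576


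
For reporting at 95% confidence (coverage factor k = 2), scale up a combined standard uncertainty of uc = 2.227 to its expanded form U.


U = k * uc
U = 2 * 2.227
U = 4.4540

4.4540


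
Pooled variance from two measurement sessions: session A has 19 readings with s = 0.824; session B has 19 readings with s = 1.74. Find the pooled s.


s_p = sqrt(((n1-1)*s1^2 + (n2-1)*s2^2) / (n1+n2-2))
numerator = (19-1)*0.824^2 + (19-1)*1.74^2 = 12.221568 + 54.4968 = 66.718368
denominator = 19 + 19 - 2 = 36
s_p^2 = 66.718368 / 36 = 1.853288
s_p = sqrt(1.853288) = 1.3614

1.3614


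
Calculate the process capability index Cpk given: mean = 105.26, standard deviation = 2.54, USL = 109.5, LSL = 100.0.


Cpu = (USL - mean) / (3*sigma) = (109.5 - 105.26) / (3*2.54) = 0.5564
Cpl = (mean - LSL) / (3*sigma) = (105.26 - 100.0) / (3*2.54) = 0.6903
Cpk = min(Cpu, Cpl) = 0.5564

0.5564


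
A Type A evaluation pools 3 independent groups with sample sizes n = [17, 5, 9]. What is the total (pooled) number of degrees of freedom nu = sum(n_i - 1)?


nu = sum_i (n_i - 1)
nu = ((17 - 1) + (5 - 1) + (9 - 1))
nu = 16 + 4 + 8
nu = 28

28


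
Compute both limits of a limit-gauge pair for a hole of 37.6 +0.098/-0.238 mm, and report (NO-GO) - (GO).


GO = nominal - lower_tol (smallest hole = maximum material condition)
GO = 37.6 - 0.238 = 37.362
NO-GO = nominal + upper_tol (largest hole = least material condition)
NO-GO = 37.6 + 0.098 = 37.698
spread = NO-GO - GO = 37.698 - 37.362 = 0.3360

0.3360


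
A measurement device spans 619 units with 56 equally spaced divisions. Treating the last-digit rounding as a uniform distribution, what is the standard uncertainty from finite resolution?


resolution = range / divisions
resolution = 619 / 56 = 11.053571
u_res = resolution / (2*sqrt(3))
u_res = 11.053571 / 3.4641016
u_res = 3.1909

3.1909


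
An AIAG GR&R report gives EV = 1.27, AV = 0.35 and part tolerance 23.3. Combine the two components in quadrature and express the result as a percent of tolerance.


GRR = sqrt(EV^2 + AV^2) = sqrt(1.27^2 + 0.35^2) = 1.3173458
%GRR = GRR / tol * 100 = 1.3173458 / 23.3 * 100
%GRR = 5.6538

5.6538


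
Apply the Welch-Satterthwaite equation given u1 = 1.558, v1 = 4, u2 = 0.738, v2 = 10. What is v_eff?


uc = sqrt(u1^2 + u2^2) = sqrt(1.558^2 + 0.738^2) = 1.7239513
v_eff = uc^4 / (u1^4/v1 + u2^4/v2)
= 1.7239513^4 / (1.558^4/4 + 0.738^4/10)
= 8.8328321 / 1.5026877
v_eff = 5.8780

5.8780


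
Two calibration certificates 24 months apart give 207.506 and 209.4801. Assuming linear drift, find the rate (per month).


rate = (v2 - v1) / months
= (209.4801 - 207.506) / 24
= 1.9741 / 24
= 0.0823

0.0823


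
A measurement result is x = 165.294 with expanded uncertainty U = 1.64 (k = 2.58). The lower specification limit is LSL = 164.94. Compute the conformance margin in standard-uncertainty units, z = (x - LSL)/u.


u = U / k = 1.64 / 2.58 = 0.63565891
margin = |LSL - x| = |164.94 - 165.294| = 0.354
z = margin / u = 0.354 / 0.63565891
z = 0.5569

0.5569


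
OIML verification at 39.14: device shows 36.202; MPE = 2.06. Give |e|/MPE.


e = indication - reference = 36.202 - 39.14 = -2.9380
|e| = 2.9380
ratio = |e| / MPE = 2.9380 / 2.06
ratio = 1.4262

1.4262


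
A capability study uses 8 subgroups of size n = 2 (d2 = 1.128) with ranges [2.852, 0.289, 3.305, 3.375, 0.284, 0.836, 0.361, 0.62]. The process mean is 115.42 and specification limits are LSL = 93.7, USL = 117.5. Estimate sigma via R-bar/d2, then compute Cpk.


R_bar = (2.852 + 0.289 + 3.305 + 3.375 + 0.284 + 0.836 + 0.361 + 0.62) / 8 = 1.49025
sigma = R_bar / d2 = 1.49025 / 1.128 = 1.3211436
Cp = (USL - LSL)/(6*sigma) = (117.5 - 93.7)/(6*1.3211436) = 3.0024
Cpu = (117.5 - 115.42)/(3*1.3211436) = 0.5248
Cpl = (115.42 - 93.7)/(3*1.3211436) = 5.4801
Cpk = min(Cpu, Cpl) = 0.5248

0.5248


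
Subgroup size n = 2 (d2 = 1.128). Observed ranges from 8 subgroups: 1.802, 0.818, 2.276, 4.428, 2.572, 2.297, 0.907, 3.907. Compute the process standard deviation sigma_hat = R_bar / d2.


R_bar = (1.802 + 0.818 + 2.276 + 4.428 + 2.572 + 2.297 + 0.907 + 3.907) / 8
R_bar = 19.007 / 8 = 2.375875
sigma_hat = R_bar / d2 = 2.375875 / 1.128 = 2.1063

2.1063


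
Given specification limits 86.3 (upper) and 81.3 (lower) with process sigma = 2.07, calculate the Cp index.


Cp = (USL - LSL) / (6 * sigma)
= (86.3 - 81.3) / (6 * 2.07)
= 5.0000 / 12.4200
= 0.4026

0.4026


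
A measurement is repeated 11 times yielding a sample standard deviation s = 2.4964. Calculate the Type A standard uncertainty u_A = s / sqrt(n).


u_A = s / sqrt(n)
u_A = 2.4964 / sqrt(11)
u_A = 2.4964 / 3.3166248
u_A = 0.7527

0.7527


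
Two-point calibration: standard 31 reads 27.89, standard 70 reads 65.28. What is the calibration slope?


slope = (y2 - y1) / (x2 - x1)
= (65.28 - 27.89) / (70 - 31)
= 37.3900 / 39
= 0.9587

0.9587


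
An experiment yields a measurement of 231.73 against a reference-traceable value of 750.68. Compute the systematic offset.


Systematic error = measured - true
= 231.73 - 750.68
= -518.9500

-518.9500


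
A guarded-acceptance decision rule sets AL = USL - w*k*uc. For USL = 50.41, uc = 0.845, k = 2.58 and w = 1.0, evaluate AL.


U = k * uc = 2.58 * 0.845 = 2.1801
guard band g = w * U = 1.0 * 2.1801 = 2.1801
AL = USL - g = 50.41 - 2.1801
AL = 48.2299

48.2299


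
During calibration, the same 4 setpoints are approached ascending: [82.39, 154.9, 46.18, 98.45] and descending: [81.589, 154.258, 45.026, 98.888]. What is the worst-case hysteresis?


|82.39 - 81.589| = 0.8010
|154.9 - 154.258| = 0.6420
|46.18 - 45.026| = 1.1540
|98.45 - 98.888| = 0.4380
hysteresis = max(diffs) = 1.1540

1.1540


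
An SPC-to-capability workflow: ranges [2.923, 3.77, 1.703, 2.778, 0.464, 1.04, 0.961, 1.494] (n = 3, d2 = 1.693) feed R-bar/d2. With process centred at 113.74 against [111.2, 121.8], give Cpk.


R_bar = (2.923 + 3.77 + 1.703 + 2.778 + 0.464 + 1.04 + 0.961 + 1.494) / 8 = 1.891625
sigma = R_bar / d2 = 1.891625 / 1.693 = 1.1173213
Cp = (USL - LSL)/(6*sigma) = (121.8 - 111.2)/(6*1.1173213) = 1.5812
Cpu = (121.8 - 113.74)/(3*1.1173213) = 2.4046
Cpl = (113.74 - 111.2)/(3*1.1173213) = 0.7578
Cpk = min(Cpu, Cpl) = 0.7578

0.7578


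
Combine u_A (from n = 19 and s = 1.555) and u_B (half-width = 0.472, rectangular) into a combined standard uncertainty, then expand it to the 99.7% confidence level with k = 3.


u_A = s / sqrt(n) = 1.555 / sqrt(19) = 0.35674147
u_B = half_width / sqrt(3) = 0.472 / sqrt(3) = 0.27250933
uc = sqrt(u_A^2 + u_B^2) = sqrt(0.35674147^2 + 0.27250933^2) = 0.44891626
U = k * uc = 3 * 0.44891626
U = 1.3467

1.3467


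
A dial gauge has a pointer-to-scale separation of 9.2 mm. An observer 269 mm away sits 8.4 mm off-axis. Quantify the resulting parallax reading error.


error = h * offset / d
= 9.2 * 8.4 / 269
= 0.2873

0.2873


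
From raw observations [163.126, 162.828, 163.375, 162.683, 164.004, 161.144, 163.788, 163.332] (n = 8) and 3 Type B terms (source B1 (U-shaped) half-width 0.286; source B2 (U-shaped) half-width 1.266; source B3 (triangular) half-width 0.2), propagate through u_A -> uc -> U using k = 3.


mean = (163.126 + 162.828 + 163.375 + 162.683 + 164.004 + 161.144 + 163.788 + 163.332) / 8 = 163.035
s = sqrt(sum((x - mean)^2)/(n-1)) = 0.88323221
u_A = s / sqrt(n) = 0.88323221 / sqrt(8) = 0.31226974
u_B1 = 0.286 / sqrt(2) = 0.20223254
u_B2 = 1.266 / sqrt(2) = 0.89519718
u_B3 = 0.2 / sqrt(6) = 0.081649658
uc = sqrt(0.31226974^2 + 0.20223254^2 + 0.89519718^2 + 0.081649658^2) = 0.97285921
U = k * uc = 3 * 0.97285921
U = 2.9186

2.9186


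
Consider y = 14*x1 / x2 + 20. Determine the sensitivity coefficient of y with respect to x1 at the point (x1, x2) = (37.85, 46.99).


y = 14*x1 / x2 + 20
dy/dx1 = 14/x2
Evaluate at x2 = 46.99: c1 = 14 / 46.99
c1 = 0.2979

0.2979


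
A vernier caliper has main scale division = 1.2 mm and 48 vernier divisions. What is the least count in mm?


LC = MSD / n_div
= 1.2 / 48
= 0.0250

0.0250


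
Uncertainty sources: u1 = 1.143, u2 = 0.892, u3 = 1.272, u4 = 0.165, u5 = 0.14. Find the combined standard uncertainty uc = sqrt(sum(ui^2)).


uc = sqrt(1.143^2 + 0.892^2 + 1.272^2 + 0.165^2 + 0.14^2)
uc = sqrt(3.766922)
uc = 1.9409

1.9409


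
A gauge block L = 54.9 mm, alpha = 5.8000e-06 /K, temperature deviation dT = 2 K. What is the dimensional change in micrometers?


dL = L * alpha * dT
= 54.9 * 5.8000e-06 * 2
= 6.3680000e-04 mm
dL_um = 6.3680000e-04 * 1000 = 0.6368 um

0.6368


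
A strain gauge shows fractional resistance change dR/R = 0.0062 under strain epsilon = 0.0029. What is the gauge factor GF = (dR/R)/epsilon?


GF = (dR/R) / epsilon
= 0.0062 / 0.0029
= 2.1379

2.1379


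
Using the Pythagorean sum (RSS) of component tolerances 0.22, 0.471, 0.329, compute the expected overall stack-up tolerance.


RSS = sqrt(0.22^2 + 0.471^2 + 0.329^2)
= sqrt(0.378482)
= 0.6152

0.6152


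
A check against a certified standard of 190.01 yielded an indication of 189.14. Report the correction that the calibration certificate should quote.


Correction = standard - reading
= 190.01 - 189.14
= 0.8700

0.8700


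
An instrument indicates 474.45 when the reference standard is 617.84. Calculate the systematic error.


Systematic error = measured - true
= 474.45 - 617.84
= -143.3900

-143.3900


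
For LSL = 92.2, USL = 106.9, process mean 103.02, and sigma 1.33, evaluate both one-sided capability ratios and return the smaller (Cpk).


Cpu = (USL - mean) / (3*sigma) = (106.9 - 103.02) / (3*1.33) = 0.9724
Cpl = (mean - LSL) / (3*sigma) = (103.02 - 92.2) / (3*1.33) = 2.7118
Cpk = min(Cpu, Cpl) = 0.9724

0.9724


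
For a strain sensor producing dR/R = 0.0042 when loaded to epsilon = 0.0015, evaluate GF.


GF = (dR/R) / epsilon
= 0.0042 / 0.0015
= 2.8000

2.8000


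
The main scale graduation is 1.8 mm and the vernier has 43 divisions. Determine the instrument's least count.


LC = MSD / n_div
= 1.8 / 43
= 0.0419

0.0419


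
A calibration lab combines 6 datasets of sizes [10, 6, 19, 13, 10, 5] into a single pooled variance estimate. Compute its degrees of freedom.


nu = sum_i (n_i - 1)
nu = ((10 - 1) + (6 - 1) + (19 - 1) + (13 - 1) + (10 - 1) + (5 - 1))
nu = 9 + 5 + 18 + 12 + 9 + 4
nu = 57

57


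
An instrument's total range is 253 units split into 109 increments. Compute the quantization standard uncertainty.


resolution = range / divisions
resolution = 253 / 109 = 2.3211009
u_res = resolution / (2*sqrt(3))
u_res = 2.3211009 / 3.4641016
u_res = 0.6700

0.6700


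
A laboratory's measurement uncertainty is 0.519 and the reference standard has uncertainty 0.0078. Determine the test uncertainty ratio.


TUR = u_lab / u_ref
= 0.519 / 0.0078
= 66.5385

66.5385


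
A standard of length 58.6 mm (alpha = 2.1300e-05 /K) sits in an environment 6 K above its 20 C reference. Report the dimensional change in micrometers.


dL = L * alpha * dT
= 58.6 * 2.1300e-05 * 6
= 0.0074891 mm
dL_um = 0.0074891 * 1000 = 7.4891 um

7.4891


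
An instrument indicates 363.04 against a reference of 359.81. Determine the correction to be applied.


Correction = standard - reading
= 359.81 - 363.04
= -3.2300

-3.2300


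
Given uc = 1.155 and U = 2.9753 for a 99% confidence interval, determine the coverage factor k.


k = U / uc
k = 2.9753 / 1.155
k = 2.576

2.576


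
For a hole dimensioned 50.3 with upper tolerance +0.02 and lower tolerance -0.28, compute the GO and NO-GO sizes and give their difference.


GO = nominal - lower_tol (smallest hole = maximum material condition)
GO = 50.3 - 0.28 = 50.02
NO-GO = nominal + upper_tol (largest hole = least material condition)
NO-GO = 50.3 + 0.02 = 50.32
spread = NO-GO - GO = 50.32 - 50.02 = 0.3000

0.3000


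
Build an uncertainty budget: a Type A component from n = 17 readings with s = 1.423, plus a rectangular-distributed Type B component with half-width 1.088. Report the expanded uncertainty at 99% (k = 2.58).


u_A = s / sqrt(n) = 1.423 / sqrt(17) = 0.34512819
u_B = half_width / sqrt(3) = 1.088 / sqrt(3) = 0.62815709
uc = sqrt(u_A^2 + u_B^2) = sqrt(0.34512819^2 + 0.62815709^2) = 0.71672505
U = k * uc = 2.58 * 0.71672505
U = 1.8492

1.8492


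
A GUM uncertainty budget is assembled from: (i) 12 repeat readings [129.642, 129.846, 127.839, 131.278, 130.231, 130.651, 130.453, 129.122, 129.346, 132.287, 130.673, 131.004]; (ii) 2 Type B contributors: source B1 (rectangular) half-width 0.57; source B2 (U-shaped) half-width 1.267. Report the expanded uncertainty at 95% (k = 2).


mean = (129.642 + 129.846 + 127.839 + 131.278 + 130.231 + 130.651 + 130.453 + 129.122 + 129.346 + 132.287 + 130.673 + 131.004) / 12 = 130.1976667
s = sqrt(sum((x - mean)^2)/(n-1)) = 1.1504349
u_A = s / sqrt(n) = 1.1504349 / sqrt(12) = 0.33210195
u_B1 = 0.57 / sqrt(3) = 0.32908965
u_B2 = 1.267 / sqrt(2) = 0.89590429
uc = sqrt(0.33210195^2 + 0.32908965^2 + 0.89590429^2) = 1.0105623
U = k * uc = 2 * 1.0105623
U = 2.0211

2.0211


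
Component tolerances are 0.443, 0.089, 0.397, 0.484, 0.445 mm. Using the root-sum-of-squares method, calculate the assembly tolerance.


RSS = sqrt(0.443^2 + 0.089^2 + 0.397^2 + 0.484^2 + 0.445^2)
= sqrt(0.79406)
= 0.8911

0.8911


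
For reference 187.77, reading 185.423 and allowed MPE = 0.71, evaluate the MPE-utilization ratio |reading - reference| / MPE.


e = indication - reference = 185.423 - 187.77 = -2.3470
|e| = 2.3470
ratio = |e| / MPE = 2.3470 / 0.71
ratio = 3.3056

3.3056


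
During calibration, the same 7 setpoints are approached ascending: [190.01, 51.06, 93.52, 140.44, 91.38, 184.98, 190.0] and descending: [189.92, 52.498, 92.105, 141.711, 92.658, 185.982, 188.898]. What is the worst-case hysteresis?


|190.01 - 189.92| = 0.0900
|51.06 - 52.498| = 1.4380
|93.52 - 92.105| = 1.4150
|140.44 - 141.711| = 1.2710
|91.38 - 92.658| = 1.2780
|184.98 - 185.982| = 1.0020
|190.0 - 188.898| = 1.1020
hysteresis = max(diffs) = 1.4380

1.4380


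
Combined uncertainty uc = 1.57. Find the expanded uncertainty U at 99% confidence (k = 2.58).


U = k * uc
U = 2.58 * 1.57
U = 4.0506

4.0506


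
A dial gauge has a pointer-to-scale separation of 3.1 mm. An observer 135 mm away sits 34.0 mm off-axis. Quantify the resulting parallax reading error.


error = h * offset / d
= 3.1 * 34.0 / 135
= 0.7807

0.7807


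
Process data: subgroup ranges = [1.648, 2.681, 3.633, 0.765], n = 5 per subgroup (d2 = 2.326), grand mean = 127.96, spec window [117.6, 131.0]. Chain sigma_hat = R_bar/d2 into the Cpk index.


R_bar = (1.648 + 2.681 + 3.633 + 0.765) / 4 = 2.18175
sigma = R_bar / d2 = 2.18175 / 2.326 = 0.93798366
Cp = (USL - LSL)/(6*sigma) = (131.0 - 117.6)/(6*0.93798366) = 2.3810
Cpu = (131.0 - 127.96)/(3*0.93798366) = 1.0803
Cpl = (127.96 - 117.6)/(3*0.93798366) = 3.6817
Cpk = min(Cpu, Cpl) = 1.0803

1.0803


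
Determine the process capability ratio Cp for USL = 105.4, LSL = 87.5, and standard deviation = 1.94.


Cp = (USL - LSL) / (6 * sigma)
= (105.4 - 87.5) / (6 * 1.94)
= 17.9000 / 11.6400
= 1.5378

1.5378


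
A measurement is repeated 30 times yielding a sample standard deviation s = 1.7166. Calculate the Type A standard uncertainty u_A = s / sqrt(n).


u_A = s / sqrt(n)
u_A = 1.7166 / sqrt(30)
u_A = 1.7166 / 5.4772256
u_A = 0.3134

0.3134


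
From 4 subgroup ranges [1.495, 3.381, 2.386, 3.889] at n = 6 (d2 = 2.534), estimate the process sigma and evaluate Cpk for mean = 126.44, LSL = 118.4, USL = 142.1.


R_bar = (1.495 + 3.381 + 2.386 + 3.889) / 4 = 2.78775
sigma = R_bar / d2 = 2.78775 / 2.534 = 1.1001381
Cp = (USL - LSL)/(6*sigma) = (142.1 - 118.4)/(6*1.1001381) = 3.5905
Cpu = (142.1 - 126.44)/(3*1.1001381) = 4.7449
Cpl = (126.44 - 118.4)/(3*1.1001381) = 2.4361
Cpk = min(Cpu, Cpl) = 2.4361

2.4361


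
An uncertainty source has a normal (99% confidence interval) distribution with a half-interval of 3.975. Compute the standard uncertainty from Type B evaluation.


u_B = half_width / 2.576
u_B = 3.975 / 2.576
u_B = 1.5431

1.5431


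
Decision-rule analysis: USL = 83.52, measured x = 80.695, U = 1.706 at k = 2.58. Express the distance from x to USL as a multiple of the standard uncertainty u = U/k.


u = U / k = 1.706 / 2.58 = 0.66124031
margin = |USL - x| = |83.52 - 80.695| = 2.825
z = margin / u = 2.825 / 0.66124031
z = 4.2723

4.2723


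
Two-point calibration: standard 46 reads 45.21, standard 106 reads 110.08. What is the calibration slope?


slope = (y2 - y1) / (x2 - x1)
= (110.08 - 45.21) / (106 - 46)
= 64.8700 / 60
= 1.0812

1.0812


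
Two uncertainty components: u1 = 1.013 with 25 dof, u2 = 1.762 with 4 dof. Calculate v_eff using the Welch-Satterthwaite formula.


uc = sqrt(u1^2 + u2^2) = sqrt(1.013^2 + 1.762^2) = 2.0324402
v_eff = uc^4 / (u1^4/v1 + u2^4/v2)
= 2.0324402^4 / (1.013^4/25 + 1.762^4/4)
= 17.063617 / 2.4518245
v_eff = 6.9596

6.9596


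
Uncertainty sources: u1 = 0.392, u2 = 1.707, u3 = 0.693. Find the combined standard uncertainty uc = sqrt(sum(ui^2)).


uc = sqrt(0.392^2 + 1.707^2 + 0.693^2)
uc = sqrt(3.547762)
uc = 1.8836

1.8836


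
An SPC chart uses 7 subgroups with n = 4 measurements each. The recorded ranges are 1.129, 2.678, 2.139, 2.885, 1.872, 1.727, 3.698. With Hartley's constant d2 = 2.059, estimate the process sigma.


R_bar = (1.129 + 2.678 + 2.139 + 2.885 + 1.872 + 1.727 + 3.698) / 7
R_bar = 16.128 / 7 = 2.304
sigma_hat = R_bar / d2 = 2.304 / 2.059 = 1.1190

1.1190


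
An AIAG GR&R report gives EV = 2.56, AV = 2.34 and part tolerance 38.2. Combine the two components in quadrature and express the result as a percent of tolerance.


GRR = sqrt(EV^2 + AV^2) = sqrt(2.56^2 + 2.34^2) = 3.4683137
%GRR = GRR / tol * 100 = 3.4683137 / 38.2 * 100
%GRR = 9.0794

9.0794


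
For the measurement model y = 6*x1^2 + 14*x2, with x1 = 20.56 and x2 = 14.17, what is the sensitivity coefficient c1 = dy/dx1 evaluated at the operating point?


y = 6*x1^2 + 14*x2
dy/dx1 = 2*6*x1
Evaluate at x1 = 20.56: c1 = 12 * 20.56
c1 = 246.7200

246.7200


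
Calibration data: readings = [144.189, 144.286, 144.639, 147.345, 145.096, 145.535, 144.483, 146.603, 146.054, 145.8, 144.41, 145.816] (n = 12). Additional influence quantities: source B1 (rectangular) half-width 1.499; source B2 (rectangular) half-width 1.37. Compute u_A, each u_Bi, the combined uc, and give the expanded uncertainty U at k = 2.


mean = (144.189 + 144.286 + 144.639 + 147.345 + 145.096 + 145.535 + 144.483 + 146.603 + 146.054 + 145.8 + 144.41 + 145.816) / 12 = 145.3546667
s = sqrt(sum((x - mean)^2)/(n-1)) = 1.0083566
u_A = s / sqrt(n) = 1.0083566 / sqrt(12) = 0.29108748
u_B1 = 1.499 / sqrt(3) = 0.86544805
u_B2 = 1.37 / sqrt(3) = 0.79096987
uc = sqrt(0.29108748^2 + 0.86544805^2 + 0.79096987^2) = 1.208042
U = k * uc = 2 * 1.208042
U = 2.4161

2.4161


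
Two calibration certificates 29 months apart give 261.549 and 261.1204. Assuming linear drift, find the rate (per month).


rate = (v2 - v1) / months
= (261.1204 - 261.549) / 29
= -0.4286 / 29
= -0.0148

-0.0148


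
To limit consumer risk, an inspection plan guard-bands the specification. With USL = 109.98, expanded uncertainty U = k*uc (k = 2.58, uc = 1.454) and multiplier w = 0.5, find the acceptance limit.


U = k * uc = 2.58 * 1.454 = 3.75132
guard band g = w * U = 0.5 * 3.75132 = 1.87566
AL = USL - g = 109.98 - 1.87566
AL = 108.1043

108.1043


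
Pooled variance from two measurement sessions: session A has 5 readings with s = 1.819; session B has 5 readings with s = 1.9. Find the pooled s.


s_p = sqrt(((n1-1)*s1^2 + (n2-1)*s2^2) / (n1+n2-2))
numerator = (5-1)*1.819^2 + (5-1)*1.9^2 = 13.235044 + 14.44 = 27.675044
denominator = 5 + 5 - 2 = 8
s_p^2 = 27.675044 / 8 = 3.4593805
s_p = sqrt(3.4593805) = 1.8599

1.8599


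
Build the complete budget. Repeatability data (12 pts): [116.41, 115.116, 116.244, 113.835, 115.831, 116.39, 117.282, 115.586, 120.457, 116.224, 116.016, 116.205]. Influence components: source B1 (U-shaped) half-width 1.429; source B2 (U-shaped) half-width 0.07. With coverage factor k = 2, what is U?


mean = (116.41 + 115.116 + 116.244 + 113.835 + 115.831 + 116.39 + 117.282 + 115.586 + 120.457 + 116.224 + 116.016 + 116.205) / 12 = 116.2996667
s = sqrt(sum((x - mean)^2)/(n-1)) = 1.5542201
u_A = s / sqrt(n) = 1.5542201 / sqrt(12) = 0.4486647
u_B1 = 1.429 / sqrt(2) = 1.0104556
u_B2 = 0.07 / sqrt(2) = 0.049497475
uc = sqrt(0.4486647^2 + 1.0104556^2 + 0.049497475^2) = 1.1066935
U = k * uc = 2 * 1.1066935
U = 2.2134

2.2134


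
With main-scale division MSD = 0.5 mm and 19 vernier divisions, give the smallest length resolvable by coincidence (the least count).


LC = MSD / n_div
= 0.5 / 19
= 0.0263

0.0263


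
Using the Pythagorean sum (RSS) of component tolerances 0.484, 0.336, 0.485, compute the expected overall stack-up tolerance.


RSS = sqrt(0.484^2 + 0.336^2 + 0.485^2)
= sqrt(0.582377)
= 0.7631

0.7631


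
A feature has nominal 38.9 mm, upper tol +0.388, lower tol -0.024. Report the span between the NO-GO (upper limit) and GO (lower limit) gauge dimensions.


GO = nominal - lower_tol (smallest hole = maximum material condition)
GO = 38.9 - 0.024 = 38.876
NO-GO = nominal + upper_tol (largest hole = least material condition)
NO-GO = 38.9 + 0.388 = 39.288
spread = NO-GO - GO = 39.288 - 38.876 = 0.4120

0.4120


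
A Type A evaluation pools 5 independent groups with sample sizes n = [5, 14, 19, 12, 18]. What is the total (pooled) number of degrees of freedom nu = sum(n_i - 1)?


nu = sum_i (n_i - 1)
nu = ((5 - 1) + (14 - 1) + (19 - 1) + (12 - 1) + (18 - 1))
nu = 4 + 13 + 18 + 11 + 17
nu = 63

63


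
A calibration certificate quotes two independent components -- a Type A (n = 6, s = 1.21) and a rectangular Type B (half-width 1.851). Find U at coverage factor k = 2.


u_A = s / sqrt(n) = 1.21 / sqrt(6) = 0.49398043
u_B = half_width / sqrt(3) = 1.851 / sqrt(3) = 1.0686753
uc = sqrt(u_A^2 + u_B^2) = sqrt(0.49398043^2 + 1.0686753^2) = 1.1773205
U = k * uc = 2 * 1.1773205
U = 2.3546

2.3546


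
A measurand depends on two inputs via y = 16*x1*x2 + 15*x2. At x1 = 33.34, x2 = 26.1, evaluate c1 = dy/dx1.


y = 16*x1*x2 + 15*x2
dy/dx1 = 16*x2
Evaluate at x2 = 26.1: c1 = 16 * 26.1
c1 = 417.6000

417.6000


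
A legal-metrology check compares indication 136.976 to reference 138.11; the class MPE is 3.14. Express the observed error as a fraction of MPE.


e = indication - reference = 136.976 - 138.11 = -1.1340
|e| = 1.1340
ratio = |e| / MPE = 1.1340 / 3.14
ratio = 0.3611

0.3611


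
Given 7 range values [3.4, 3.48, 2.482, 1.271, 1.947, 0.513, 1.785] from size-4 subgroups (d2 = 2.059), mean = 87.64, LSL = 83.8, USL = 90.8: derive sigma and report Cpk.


R_bar = (3.4 + 3.48 + 2.482 + 1.271 + 1.947 + 0.513 + 1.785) / 7 = 2.1254286
sigma = R_bar / d2 = 2.1254286 / 2.059 = 1.0322626
Cp = (USL - LSL)/(6*sigma) = (90.8 - 83.8)/(6*1.0322626) = 1.1302
Cpu = (90.8 - 87.64)/(3*1.0322626) = 1.0204
Cpl = (87.64 - 83.8)/(3*1.0322626) = 1.2400
Cpk = min(Cpu, Cpl) = 1.0204

1.0204


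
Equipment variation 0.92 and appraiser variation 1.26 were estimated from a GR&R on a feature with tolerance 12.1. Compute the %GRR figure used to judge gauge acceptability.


GRR = sqrt(EV^2 + AV^2) = sqrt(0.92^2 + 1.26^2) = 1.5601282
%GRR = GRR / tol * 100 = 1.5601282 / 12.1 * 100
%GRR = 12.8936

12.8936


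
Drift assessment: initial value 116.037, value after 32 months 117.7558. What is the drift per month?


rate = (v2 - v1) / months
= (117.7558 - 116.037) / 32
= 1.7188 / 32
= 0.0537

0.0537


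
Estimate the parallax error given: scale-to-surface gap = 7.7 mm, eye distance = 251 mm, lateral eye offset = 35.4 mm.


error = h * offset / d
= 7.7 * 35.4 / 251
= 1.0860

1.0860


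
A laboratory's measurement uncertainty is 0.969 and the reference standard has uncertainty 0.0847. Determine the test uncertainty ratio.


TUR = u_lab / u_ref
= 0.969 / 0.0847
= 11.4404

11.4404


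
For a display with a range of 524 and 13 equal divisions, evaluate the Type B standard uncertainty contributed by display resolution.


resolution = range / divisions
resolution = 524 / 13 = 40.307692
u_res = resolution / (2*sqrt(3))
u_res = 40.307692 / 3.4641016
u_res = 11.6358

11.6358


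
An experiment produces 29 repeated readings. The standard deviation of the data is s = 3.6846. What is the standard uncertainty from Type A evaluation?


u_A = s / sqrt(n)
u_A = 3.6846 / sqrt(29)
u_A = 3.6846 / 5.3851648
u_A = 0.6842

0.6842


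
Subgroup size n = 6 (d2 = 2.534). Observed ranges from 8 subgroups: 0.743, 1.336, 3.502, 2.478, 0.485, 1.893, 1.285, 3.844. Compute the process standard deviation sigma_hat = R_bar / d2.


R_bar = (0.743 + 1.336 + 3.502 + 2.478 + 0.485 + 1.893 + 1.285 + 3.844) / 8
R_bar = 15.566 / 8 = 1.94575
sigma_hat = R_bar / d2 = 1.94575 / 2.534 = 0.7679

0.7679


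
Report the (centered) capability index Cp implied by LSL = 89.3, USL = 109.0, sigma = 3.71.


Cp = (USL - LSL) / (6 * sigma)
= (109.0 - 89.3) / (6 * 3.71)
= 19.7000 / 22.2600
= 0.8850

0.8850


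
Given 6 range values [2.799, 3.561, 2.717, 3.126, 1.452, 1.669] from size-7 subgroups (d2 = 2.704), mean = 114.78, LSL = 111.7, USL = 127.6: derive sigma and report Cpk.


R_bar = (2.799 + 3.561 + 2.717 + 3.126 + 1.452 + 1.669) / 6 = 2.554
sigma = R_bar / d2 = 2.554 / 2.704 = 0.94452663
Cp = (USL - LSL)/(6*sigma) = (127.6 - 111.7)/(6*0.94452663) = 2.8056
Cpu = (127.6 - 114.78)/(3*0.94452663) = 4.5243
Cpl = (114.78 - 111.7)/(3*0.94452663) = 1.0870
Cpk = min(Cpu, Cpl) = 1.0870

1.0870


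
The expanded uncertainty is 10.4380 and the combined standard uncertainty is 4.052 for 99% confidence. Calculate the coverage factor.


k = U / uc
k = 10.4380 / 4.052
k = 2.576

2.576


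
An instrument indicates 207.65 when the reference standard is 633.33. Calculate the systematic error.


Systematic error = measured - true
= 207.65 - 633.33
= -425.6800

-425.6800


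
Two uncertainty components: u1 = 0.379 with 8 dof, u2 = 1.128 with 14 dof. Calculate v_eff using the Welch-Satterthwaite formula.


uc = sqrt(u1^2 + u2^2) = sqrt(0.379^2 + 1.128^2) = 1.1899685
v_eff = uc^4 / (u1^4/v1 + u2^4/v2)
= 1.1899685^4 / (0.379^4/8 + 1.128^4/14)
= 2.0051269 / 0.11821917
v_eff = 16.9611

16.9611


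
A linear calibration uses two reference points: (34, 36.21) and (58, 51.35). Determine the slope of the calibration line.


slope = (y2 - y1) / (x2 - x1)
= (51.35 - 36.21) / (58 - 34)
= 15.1400 / 24
= 0.6308

0.6308


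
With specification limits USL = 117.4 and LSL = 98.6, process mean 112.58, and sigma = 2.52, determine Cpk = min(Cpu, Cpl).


Cpu = (USL - mean) / (3*sigma) = (117.4 - 112.58) / (3*2.52) = 0.6376
Cpl = (mean - LSL) / (3*sigma) = (112.58 - 98.6) / (3*2.52) = 1.8492
Cpk = min(Cpu, Cpl) = 0.6376

0.6376


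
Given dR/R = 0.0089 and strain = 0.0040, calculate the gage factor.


GF = (dR/R) / epsilon
= 0.0089 / 0.0040
= 2.2250

2.2250


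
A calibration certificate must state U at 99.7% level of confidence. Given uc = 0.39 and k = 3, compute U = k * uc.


U = k * uc
U = 3 * 0.39
U = 1.1700

1.1700


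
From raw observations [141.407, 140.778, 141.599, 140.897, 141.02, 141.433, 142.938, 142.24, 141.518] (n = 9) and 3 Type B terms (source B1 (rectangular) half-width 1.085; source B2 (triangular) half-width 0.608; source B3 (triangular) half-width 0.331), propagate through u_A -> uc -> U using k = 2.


mean = (141.407 + 140.778 + 141.599 + 140.897 + 141.02 + 141.433 + 142.938 + 142.24 + 141.518) / 9 = 141.5366667
s = sqrt(sum((x - mean)^2)/(n-1)) = 0.68391337
u_A = s / sqrt(n) = 0.68391337 / sqrt(9) = 0.22797112
u_B1 = 1.085 / sqrt(3) = 0.62642504
u_B2 = 0.608 / sqrt(6) = 0.24821496
u_B3 = 0.331 / sqrt(6) = 0.13513018
uc = sqrt(0.22797112^2 + 0.62642504^2 + 0.24821496^2 + 0.13513018^2) = 0.7240511
U = k * uc = 2 * 0.7240511
U = 1.4481

1.4481


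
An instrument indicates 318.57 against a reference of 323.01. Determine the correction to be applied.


Correction = standard - reading
= 323.01 - 318.57
= 4.4400

4.4400


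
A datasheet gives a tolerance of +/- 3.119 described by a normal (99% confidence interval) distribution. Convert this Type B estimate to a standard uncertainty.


u_B = half_width / 2.576
u_B = 3.119 / 2.576
u_B = 1.2108

1.2108


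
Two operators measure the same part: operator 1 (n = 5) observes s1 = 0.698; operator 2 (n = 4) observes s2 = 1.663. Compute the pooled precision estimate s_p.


s_p = sqrt(((n1-1)*s1^2 + (n2-1)*s2^2) / (n1+n2-2))
numerator = (5-1)*0.698^2 + (4-1)*1.663^2 = 1.948816 + 8.296707 = 10.245523
denominator = 5 + 4 - 2 = 7
s_p^2 = 10.245523 / 7 = 1.4636461
s_p = sqrt(1.4636461) = 1.2098

1.2098


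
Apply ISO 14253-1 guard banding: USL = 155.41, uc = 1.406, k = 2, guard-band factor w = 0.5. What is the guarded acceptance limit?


U = k * uc = 2 * 1.406 = 2.812
guard band g = w * U = 0.5 * 2.812 = 1.406
AL = USL - g = 155.41 - 1.406
AL = 154.0040

154.0040


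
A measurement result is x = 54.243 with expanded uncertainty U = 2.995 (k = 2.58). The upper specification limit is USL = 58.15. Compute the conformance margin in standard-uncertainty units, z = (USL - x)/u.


u = U / k = 2.995 / 2.58 = 1.1608527
margin = |USL - x| = |58.15 - 54.243| = 3.907
z = margin / u = 3.907 / 1.1608527
z = 3.3656

3.3656


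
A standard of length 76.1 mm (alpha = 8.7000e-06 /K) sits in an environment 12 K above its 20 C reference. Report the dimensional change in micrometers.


dL = L * alpha * dT
= 76.1 * 8.7000e-06 * 12
= 0.0079448 mm
dL_um = 0.0079448 * 1000 = 7.9448 um

7.9448


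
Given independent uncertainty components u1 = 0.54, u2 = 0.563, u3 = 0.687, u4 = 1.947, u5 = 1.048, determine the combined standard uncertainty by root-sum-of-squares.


uc = sqrt(0.54^2 + 0.563^2 + 0.687^2 + 1.947^2 + 1.048^2)
uc = sqrt(5.969651)
uc = 2.4433

2.4433


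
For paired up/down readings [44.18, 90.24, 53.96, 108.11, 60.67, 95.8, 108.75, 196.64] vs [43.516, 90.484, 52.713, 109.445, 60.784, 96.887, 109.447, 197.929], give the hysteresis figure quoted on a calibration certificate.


|44.18 - 43.516| = 0.6640
|90.24 - 90.484| = 0.2440
|53.96 - 52.713| = 1.2470
|108.11 - 109.445| = 1.3350
|60.67 - 60.784| = 0.1140
|95.8 - 96.887| = 1.0870
|108.75 - 109.447| = 0.6970
|196.64 - 197.929| = 1.2890
hysteresis = max(diffs) = 1.3350

1.3350


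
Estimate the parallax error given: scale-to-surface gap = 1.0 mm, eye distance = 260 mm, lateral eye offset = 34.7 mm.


error = h * offset / d
= 1.0 * 34.7 / 260
= 0.1335

0.1335


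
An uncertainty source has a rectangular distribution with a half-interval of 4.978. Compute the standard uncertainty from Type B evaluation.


u_B = half_width / sqrt(3)
u_B = 4.978 / 1.7320508
u_B = 2.8740

2.8740


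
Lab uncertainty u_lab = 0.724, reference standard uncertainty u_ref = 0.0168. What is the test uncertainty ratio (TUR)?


TUR = u_lab / u_ref
= 0.724 / 0.0168
= 43.0952

43.0952


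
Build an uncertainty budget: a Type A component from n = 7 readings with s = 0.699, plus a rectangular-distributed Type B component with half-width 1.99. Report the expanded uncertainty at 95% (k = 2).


u_A = s / sqrt(n) = 0.699 / sqrt(7) = 0.26419717
u_B = half_width / sqrt(3) = 1.99 / sqrt(3) = 1.148927
uc = sqrt(u_A^2 + u_B^2) = sqrt(0.26419717^2 + 1.148927^2) = 1.178912
U = k * uc = 2 * 1.178912
U = 2.3578

2.3578


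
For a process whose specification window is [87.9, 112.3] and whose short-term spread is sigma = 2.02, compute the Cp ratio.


Cp = (USL - LSL) / (6 * sigma)
= (112.3 - 87.9) / (6 * 2.02)
= 24.4000 / 12.1200
= 2.0132

2.0132


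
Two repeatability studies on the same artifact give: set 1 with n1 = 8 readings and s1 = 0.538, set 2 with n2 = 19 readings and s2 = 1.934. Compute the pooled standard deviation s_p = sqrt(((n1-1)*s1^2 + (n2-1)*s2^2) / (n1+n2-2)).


s_p = sqrt(((n1-1)*s1^2 + (n2-1)*s2^2) / (n1+n2-2))
numerator = (8-1)*0.538^2 + (19-1)*1.934^2 = 2.026108 + 67.326408 = 69.352516
denominator = 8 + 19 - 2 = 25
s_p^2 = 69.352516 / 25 = 2.7741006
s_p = sqrt(2.7741006) = 1.6656

1.6656


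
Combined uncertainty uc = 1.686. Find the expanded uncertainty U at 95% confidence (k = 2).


U = k * uc
U = 2 * 1.686
U = 3.3720

3.3720


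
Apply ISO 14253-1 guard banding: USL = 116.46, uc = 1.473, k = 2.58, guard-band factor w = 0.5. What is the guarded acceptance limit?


U = k * uc = 2.58 * 1.473 = 3.80034
guard band g = w * U = 0.5 * 3.80034 = 1.90017
AL = USL - g = 116.46 - 1.90017
AL = 114.5598

114.5598


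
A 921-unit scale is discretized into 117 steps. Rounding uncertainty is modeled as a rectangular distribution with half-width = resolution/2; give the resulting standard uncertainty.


resolution = range / divisions
resolution = 921 / 117 = 7.8717949
u_res = resolution / (2*sqrt(3))
u_res = 7.8717949 / 3.4641016
u_res = 2.2724

2.2724


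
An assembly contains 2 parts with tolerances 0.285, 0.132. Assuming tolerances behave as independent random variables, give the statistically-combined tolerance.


RSS = sqrt(0.285^2 + 0.132^2)
= sqrt(0.098649)
= 0.3141

0.3141


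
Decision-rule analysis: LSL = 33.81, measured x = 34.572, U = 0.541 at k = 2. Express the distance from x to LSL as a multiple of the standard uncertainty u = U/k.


u = U / k = 0.541 / 2 = 0.2705
margin = |LSL - x| = |33.81 - 34.572| = 0.762
z = margin / u = 0.762 / 0.2705
z = 2.8170

2.8170


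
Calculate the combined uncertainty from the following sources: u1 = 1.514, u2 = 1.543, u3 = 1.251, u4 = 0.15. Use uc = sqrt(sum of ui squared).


uc = sqrt(1.514^2 + 1.543^2 + 1.251^2 + 0.15^2)
uc = sqrt(6.260546)
uc = 2.5021

2.5021
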